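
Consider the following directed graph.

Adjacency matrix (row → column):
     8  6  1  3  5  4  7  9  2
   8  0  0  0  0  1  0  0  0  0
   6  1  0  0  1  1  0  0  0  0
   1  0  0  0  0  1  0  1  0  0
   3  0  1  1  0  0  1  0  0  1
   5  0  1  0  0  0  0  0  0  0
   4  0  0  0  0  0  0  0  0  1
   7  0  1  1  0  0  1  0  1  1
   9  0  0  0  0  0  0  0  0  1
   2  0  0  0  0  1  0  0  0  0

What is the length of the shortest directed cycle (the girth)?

For each vertex v, BFS finds the shortest path from v back to v.
The shortest such closed walk is 7 → 1 → 7, length 2.

2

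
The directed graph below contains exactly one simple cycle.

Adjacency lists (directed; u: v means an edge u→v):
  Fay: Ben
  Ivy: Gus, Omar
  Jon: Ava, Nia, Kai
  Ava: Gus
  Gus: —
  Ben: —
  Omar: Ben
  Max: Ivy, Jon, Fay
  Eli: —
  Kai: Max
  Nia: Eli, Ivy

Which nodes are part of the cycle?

DFS with gray/black marking from Jon:
Jon gray
  Ava gray
    Gus gray
    Gus black
  Ava black
  Nia gray
    Eli gray
    Eli black
    Ivy gray
      Ivy→Gus: Gus black — skip
      Omar gray
        Ben gray
        Ben black
      Omar black
    Ivy black
  Nia black
  Kai gray
    Max gray
      Max→Ivy: Ivy black — skip
      Max→Jon: Jon is gray → back edge
Back edge closes the cycle Jon → Kai → Max → Jon; its vertices are {Jon, Kai, Max}.

Jon, Kai, Max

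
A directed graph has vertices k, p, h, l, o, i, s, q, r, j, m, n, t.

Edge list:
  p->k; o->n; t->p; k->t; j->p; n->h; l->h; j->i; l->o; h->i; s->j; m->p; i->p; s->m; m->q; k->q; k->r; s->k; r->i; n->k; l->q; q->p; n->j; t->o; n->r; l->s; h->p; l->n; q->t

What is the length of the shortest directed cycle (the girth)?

3

For each vertex v, BFS finds the shortest path from v back to v.
The shortest such closed walk is k → q → p → k, length 3.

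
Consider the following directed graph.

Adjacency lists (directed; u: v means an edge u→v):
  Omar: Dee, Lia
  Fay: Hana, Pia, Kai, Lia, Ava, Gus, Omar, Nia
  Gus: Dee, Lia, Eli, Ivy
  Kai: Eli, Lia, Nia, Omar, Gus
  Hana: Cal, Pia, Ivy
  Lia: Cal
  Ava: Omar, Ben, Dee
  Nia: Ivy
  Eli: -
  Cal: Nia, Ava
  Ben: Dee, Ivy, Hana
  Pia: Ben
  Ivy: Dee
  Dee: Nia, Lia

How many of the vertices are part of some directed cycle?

A vertex is on a directed cycle iff it belongs to a strongly connected component of size ≥ 2 (or has a self-loop).
The vertices on cycles are {Ava, Ben, Cal, Dee, Ivy, Lia, Nia, Pia, Hana, Omar} — 10 in total.

10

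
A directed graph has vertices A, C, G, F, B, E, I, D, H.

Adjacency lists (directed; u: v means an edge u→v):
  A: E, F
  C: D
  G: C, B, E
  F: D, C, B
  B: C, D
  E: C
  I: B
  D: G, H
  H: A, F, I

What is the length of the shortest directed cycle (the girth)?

3

For each vertex v, BFS finds the shortest path from v back to v.
The shortest such closed walk is D → H → F → D, length 3.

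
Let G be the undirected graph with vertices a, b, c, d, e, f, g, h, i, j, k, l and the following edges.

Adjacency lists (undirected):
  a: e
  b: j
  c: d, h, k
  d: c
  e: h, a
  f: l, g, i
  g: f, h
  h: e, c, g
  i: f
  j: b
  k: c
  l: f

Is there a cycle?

DFS, tracking each vertex's parent; an edge to a visited non-parent vertex closes a cycle.
Start from f:
visit f (parent –)
  visit l (parent f)
    l–f: parent, skip
  visit g (parent f)
    g–f: parent, skip
    visit h (parent g)
      visit e (parent h)
        e–h: parent, skip
        visit a (parent e)
          a–e: parent, skip
      visit c (parent h)
        visit d (parent c)
          d–c: parent, skip
        c–h: parent, skip
        visit k (parent c)
          k–c: parent, skip
      h–g: parent, skip
  visit i (parent f)
    i–f: parent, skip
visit b (parent –)
  visit j (parent b)
    j–b: parent, skip
No non-parent visited neighbor found — the graph is a forest.

No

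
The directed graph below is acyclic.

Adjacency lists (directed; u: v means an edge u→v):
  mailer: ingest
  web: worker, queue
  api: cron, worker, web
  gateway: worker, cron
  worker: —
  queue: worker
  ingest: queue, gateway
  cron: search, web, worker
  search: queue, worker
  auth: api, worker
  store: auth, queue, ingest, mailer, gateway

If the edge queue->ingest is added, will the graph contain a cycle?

Adding queue→ingest creates a cycle iff ingest can already reach queue.
Path from ingest: ingest → queue.
So ingest → … → queue → ingest is a cycle.

Yes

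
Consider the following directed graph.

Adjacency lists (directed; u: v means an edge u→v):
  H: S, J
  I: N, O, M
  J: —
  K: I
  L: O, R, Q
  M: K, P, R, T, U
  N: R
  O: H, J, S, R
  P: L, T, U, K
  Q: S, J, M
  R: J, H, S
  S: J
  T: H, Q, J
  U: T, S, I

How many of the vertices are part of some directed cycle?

8

A vertex is on a directed cycle iff it belongs to a strongly connected component of size ≥ 2 (or has a self-loop).
The vertices on cycles are {I, K, L, M, P, Q, T, U} — 8 in total.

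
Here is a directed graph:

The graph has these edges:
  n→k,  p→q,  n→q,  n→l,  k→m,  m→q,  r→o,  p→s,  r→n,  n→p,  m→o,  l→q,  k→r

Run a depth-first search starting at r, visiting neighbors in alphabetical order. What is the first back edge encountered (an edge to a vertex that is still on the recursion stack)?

k→r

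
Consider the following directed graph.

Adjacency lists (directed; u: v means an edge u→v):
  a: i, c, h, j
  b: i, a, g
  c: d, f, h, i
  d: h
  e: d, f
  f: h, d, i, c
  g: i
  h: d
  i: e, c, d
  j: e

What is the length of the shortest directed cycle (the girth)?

For each vertex v, BFS finds the shortest path from v back to v.
The shortest such closed walk is i → c → i, length 2.

2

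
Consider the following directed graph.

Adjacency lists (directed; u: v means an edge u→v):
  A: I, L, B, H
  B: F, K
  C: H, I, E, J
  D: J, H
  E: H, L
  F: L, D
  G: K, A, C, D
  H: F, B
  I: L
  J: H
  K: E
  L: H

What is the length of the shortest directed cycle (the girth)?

3

For each vertex v, BFS finds the shortest path from v back to v.
The shortest such closed walk is D → H → F → D, length 3.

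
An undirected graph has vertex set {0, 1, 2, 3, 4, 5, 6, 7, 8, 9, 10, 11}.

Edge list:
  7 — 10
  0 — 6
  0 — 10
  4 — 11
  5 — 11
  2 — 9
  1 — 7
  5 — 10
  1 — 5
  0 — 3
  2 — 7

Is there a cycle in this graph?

DFS, tracking each vertex's parent; an edge to a visited non-parent vertex closes a cycle.
Start from 2:
visit 2 (parent –)
  visit 7 (parent 2)
    7–2: parent, skip
    visit 1 (parent 7)
      visit 5 (parent 1)
        5–1: parent, skip
        visit 10 (parent 5)
          10–7: 7 visited and ≠ parent → cycle
Cycle: 7 – 1 – 5 – 10 – 7.

Yes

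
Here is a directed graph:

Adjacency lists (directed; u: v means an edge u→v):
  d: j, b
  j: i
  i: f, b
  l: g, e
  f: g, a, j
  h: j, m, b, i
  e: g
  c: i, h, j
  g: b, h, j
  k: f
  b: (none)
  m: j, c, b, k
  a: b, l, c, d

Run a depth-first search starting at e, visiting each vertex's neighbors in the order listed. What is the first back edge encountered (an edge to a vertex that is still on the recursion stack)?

f->g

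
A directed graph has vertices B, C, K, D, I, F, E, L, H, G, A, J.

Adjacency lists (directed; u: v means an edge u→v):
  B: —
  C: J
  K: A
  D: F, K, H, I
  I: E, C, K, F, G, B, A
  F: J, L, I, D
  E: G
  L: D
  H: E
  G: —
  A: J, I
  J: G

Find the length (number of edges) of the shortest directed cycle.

2

For each vertex v, BFS finds the shortest path from v back to v.
The shortest such closed walk is D → F → D, length 2.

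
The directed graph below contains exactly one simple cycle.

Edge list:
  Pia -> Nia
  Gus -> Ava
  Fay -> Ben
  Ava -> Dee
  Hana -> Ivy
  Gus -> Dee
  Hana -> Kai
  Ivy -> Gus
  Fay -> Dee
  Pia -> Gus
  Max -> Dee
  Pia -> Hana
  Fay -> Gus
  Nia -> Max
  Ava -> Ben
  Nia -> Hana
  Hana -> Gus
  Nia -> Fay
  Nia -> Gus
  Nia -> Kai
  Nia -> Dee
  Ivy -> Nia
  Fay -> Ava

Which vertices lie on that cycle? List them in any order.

DFS with gray/black marking from Nia:
Nia gray
  Fay gray
    Ava gray
      Dee gray
      Dee black
      Ben gray
      Ben black
    Ava black
    Fay→Dee: Dee black — skip
    Fay→Ben: Ben black — skip
    Gus gray
      Gus→Ava: Ava black — skip
      Gus→Dee: Dee black — skip
    Gus black
  Fay black
  Max gray
    Max→Dee: Dee black — skip
  Max black
  Nia→Gus: Gus black — skip
  Nia→Dee: Dee black — skip
  Kai gray
  Kai black
  Hana gray
    Hana→Gus: Gus black — skip
    Hana→Kai: Kai black — skip
    Ivy gray
      Ivy→Nia: Nia is gray → back edge
Back edge closes the cycle Nia → Hana → Ivy → Nia; its vertices are {Ivy, Nia, Hana}.

Ivy, Nia, Hana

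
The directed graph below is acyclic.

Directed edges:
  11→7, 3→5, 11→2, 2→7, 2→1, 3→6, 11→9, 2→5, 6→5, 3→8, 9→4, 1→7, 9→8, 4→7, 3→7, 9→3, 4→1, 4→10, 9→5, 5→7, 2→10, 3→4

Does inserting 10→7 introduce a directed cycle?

Adding 10→7 creates a cycle iff 7 can already reach 10.
Explore from 7: no path reaches 10. The graph stays acyclic.

No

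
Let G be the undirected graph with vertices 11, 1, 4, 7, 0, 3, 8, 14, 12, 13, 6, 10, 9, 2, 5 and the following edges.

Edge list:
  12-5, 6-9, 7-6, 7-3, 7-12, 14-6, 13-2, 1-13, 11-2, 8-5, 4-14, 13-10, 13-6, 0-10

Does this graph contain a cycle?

No

DFS, tracking each vertex's parent; an edge to a visited non-parent vertex closes a cycle.
Start from 14:
visit 14 (parent –)
  visit 4 (parent 14)
    4–14: parent, skip
  visit 6 (parent 14)
    visit 13 (parent 6)
      visit 1 (parent 13)
        1–13: parent, skip
      visit 2 (parent 13)
        2–13: parent, skip
        visit 11 (parent 2)
          11–2: parent, skip
      13–6: parent, skip
      visit 10 (parent 13)
        visit 0 (parent 10)
          0–10: parent, skip
        10–13: parent, skip
    6–14: parent, skip
    visit 9 (parent 6)
      9–6: parent, skip
    visit 7 (parent 6)
      7–6: parent, skip
      visit 12 (parent 7)
        visit 5 (parent 12)
          5–12: parent, skip
          visit 8 (parent 5)
            8–5: parent, skip
        12–7: parent, skip
      visit 3 (parent 7)
        3–7: parent, skip
No non-parent visited neighbor found — the graph is a forest.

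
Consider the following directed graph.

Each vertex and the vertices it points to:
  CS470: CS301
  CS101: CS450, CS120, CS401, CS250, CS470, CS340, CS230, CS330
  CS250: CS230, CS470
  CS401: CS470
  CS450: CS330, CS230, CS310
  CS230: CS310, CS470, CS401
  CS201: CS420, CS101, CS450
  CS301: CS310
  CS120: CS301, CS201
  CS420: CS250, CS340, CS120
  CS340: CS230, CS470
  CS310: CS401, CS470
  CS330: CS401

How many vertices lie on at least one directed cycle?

8

A vertex is on a directed cycle iff it belongs to a strongly connected component of size ≥ 2 (or has a self-loop).
The vertices on cycles are {CS101, CS120, CS201, CS301, CS310, CS401, CS420, CS470} — 8 in total.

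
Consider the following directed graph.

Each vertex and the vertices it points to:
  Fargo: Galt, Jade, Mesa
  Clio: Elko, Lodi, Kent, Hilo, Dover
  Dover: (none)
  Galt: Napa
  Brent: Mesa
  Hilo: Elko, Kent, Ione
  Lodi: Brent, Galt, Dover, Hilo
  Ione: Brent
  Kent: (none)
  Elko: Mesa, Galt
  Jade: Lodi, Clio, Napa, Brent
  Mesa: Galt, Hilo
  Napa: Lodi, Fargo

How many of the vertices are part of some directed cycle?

11

A vertex is on a directed cycle iff it belongs to a strongly connected component of size ≥ 2 (or has a self-loop).
The vertices on cycles are {Clio, Elko, Galt, Hilo, Ione, Jade, Lodi, Mesa, Napa, Brent, Fargo} — 11 in total.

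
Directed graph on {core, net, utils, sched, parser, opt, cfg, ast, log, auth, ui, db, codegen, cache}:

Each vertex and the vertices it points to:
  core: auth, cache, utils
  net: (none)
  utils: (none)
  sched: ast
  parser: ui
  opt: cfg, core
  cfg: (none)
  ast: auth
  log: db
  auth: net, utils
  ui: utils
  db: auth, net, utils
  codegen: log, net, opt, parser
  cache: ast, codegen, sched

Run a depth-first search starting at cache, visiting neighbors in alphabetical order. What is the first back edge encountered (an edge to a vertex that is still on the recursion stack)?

core→cache

DFS from cache (visiting neighbors in alphabetical order); mark gray on enter, black on exit:
cache gray
  ast gray
    auth gray
      net gray
      net black
      utils gray
      utils black
    auth black
  ast black
  codegen gray
    log gray
      db gray
        db→auth: auth black — skip
        db→net: net black — skip
        db→utils: utils black — skip
      db black
    log black
    codegen→net: net black — skip
    opt gray
      cfg gray
      cfg black
      core gray
        core→auth: auth black — skip
        core→cache: cache is gray → back edge
First back edge: core → cache.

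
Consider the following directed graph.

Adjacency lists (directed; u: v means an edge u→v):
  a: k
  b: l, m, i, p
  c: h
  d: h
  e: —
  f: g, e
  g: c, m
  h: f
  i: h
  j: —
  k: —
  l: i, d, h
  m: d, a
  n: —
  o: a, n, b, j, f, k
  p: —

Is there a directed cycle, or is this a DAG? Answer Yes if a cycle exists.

DFS with white/gray/black marking, starting from g:
g gray
  c gray
    h gray
      f gray
        f→g: g is gray → back edge
Back edge found, so a cycle exists: g → c → h → f → g.

Yes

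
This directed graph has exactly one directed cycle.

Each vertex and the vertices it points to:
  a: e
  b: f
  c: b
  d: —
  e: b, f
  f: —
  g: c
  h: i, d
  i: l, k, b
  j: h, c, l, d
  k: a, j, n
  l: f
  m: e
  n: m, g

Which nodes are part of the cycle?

h, i, j, k

DFS with gray/black marking from k:
k gray
  a gray
    e gray
      b gray
        f gray
        f black
      b black
      e→f: f black — skip
    e black
  a black
  j gray
    h gray
      i gray
        l gray
          l→f: f black — skip
        l black
        i→k: k is gray → back edge
Back edge closes the cycle k → j → h → i → k; its vertices are {h, i, j, k}.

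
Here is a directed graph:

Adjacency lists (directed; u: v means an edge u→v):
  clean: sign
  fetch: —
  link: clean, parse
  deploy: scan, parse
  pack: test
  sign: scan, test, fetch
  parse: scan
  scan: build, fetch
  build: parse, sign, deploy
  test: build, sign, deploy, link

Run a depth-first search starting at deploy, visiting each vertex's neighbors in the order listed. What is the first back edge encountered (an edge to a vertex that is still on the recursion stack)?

DFS from deploy (visiting each vertex's neighbors in the order listed); mark gray on enter, black on exit:
deploy gray
  scan gray
    build gray
      parse gray
        parse→scan: scan is gray → back edge
First back edge: parse → scan.

parse->scan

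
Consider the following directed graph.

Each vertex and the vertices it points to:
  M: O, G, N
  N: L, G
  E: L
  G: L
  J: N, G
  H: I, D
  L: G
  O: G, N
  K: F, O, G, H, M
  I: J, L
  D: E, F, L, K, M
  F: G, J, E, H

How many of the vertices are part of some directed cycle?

6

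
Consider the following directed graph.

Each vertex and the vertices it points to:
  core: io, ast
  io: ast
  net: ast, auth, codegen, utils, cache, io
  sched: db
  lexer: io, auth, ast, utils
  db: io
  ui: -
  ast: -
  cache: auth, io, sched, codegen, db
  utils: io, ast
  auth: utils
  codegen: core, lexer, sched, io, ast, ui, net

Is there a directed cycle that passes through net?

net is on a cycle iff net can reach itself via ≥1 edge.
net → codegen → net — yes.

Yes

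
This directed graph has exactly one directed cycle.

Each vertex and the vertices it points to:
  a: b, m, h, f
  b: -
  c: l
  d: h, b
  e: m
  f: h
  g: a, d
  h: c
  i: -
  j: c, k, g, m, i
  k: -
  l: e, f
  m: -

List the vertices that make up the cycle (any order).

c, f, h, l

DFS with gray/black marking from c:
c gray
  l gray
    e gray
      m gray
      m black
    e black
    f gray
      h gray
        h→c: c is gray → back edge
Back edge closes the cycle c → l → f → h → c; its vertices are {c, f, h, l}.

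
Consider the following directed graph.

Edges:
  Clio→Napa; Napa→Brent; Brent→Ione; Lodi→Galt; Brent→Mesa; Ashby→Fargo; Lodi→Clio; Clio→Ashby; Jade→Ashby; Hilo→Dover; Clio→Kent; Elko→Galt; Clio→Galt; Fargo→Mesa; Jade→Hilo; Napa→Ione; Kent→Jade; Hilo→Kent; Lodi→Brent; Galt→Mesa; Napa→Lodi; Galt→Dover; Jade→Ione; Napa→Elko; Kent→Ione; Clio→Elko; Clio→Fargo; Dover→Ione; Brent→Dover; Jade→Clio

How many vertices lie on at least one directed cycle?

A vertex is on a directed cycle iff it belongs to a strongly connected component of size ≥ 2 (or has a self-loop).
The vertices on cycles are {Clio, Hilo, Jade, Kent, Lodi, Napa} — 6 in total.

6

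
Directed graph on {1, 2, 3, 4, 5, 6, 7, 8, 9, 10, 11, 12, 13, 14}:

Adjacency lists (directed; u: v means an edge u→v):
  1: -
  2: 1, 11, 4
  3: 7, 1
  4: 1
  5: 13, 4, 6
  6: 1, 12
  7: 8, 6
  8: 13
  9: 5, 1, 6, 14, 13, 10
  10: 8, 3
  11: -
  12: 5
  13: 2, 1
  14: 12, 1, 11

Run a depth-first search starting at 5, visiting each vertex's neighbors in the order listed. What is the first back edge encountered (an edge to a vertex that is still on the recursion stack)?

12→5

DFS from 5 (visiting each vertex's neighbors in the order listed); mark gray on enter, black on exit:
5 gray
  13 gray
    2 gray
      1 gray
      1 black
      11 gray
      11 black
      4 gray
        4→1: 1 black — skip
      4 black
    2 black
    13→1: 1 black — skip
  13 black
  5→4: 4 black — skip
  6 gray
    6→1: 1 black — skip
    12 gray
      12→5: 5 is gray → back edge
First back edge: 12 → 5.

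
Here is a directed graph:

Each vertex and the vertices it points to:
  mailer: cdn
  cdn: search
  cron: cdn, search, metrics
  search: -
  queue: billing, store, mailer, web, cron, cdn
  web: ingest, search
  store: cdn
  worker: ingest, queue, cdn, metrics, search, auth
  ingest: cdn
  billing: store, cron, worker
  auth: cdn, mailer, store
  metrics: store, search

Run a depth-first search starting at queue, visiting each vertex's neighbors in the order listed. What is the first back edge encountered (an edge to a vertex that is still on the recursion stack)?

DFS from queue (visiting each vertex's neighbors in the order listed); mark gray on enter, black on exit:
queue gray
  billing gray
    store gray
      cdn gray
        search gray
        search black
      cdn black
    store black
    cron gray
      cron→cdn: cdn black — skip
      cron→search: search black — skip
      metrics gray
        metrics→store: store black — skip
        metrics→search: search black — skip
      metrics black
    cron black
    worker gray
      ingest gray
        ingest→cdn: cdn black — skip
      ingest black
      worker→queue: queue is gray → back edge
First back edge: worker → queue.

worker->queue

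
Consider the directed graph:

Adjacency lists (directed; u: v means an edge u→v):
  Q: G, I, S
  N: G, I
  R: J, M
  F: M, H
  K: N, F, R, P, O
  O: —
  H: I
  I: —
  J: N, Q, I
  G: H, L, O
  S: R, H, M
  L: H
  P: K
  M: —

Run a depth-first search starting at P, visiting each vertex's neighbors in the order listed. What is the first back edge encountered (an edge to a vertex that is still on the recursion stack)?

S->R

DFS from P (visiting each vertex's neighbors in the order listed); mark gray on enter, black on exit:
P gray
  K gray
    N gray
      G gray
        H gray
          I gray
          I black
        H black
        L gray
          L→H: H black — skip
        L black
        O gray
        O black
      G black
      N→I: I black — skip
    N black
    F gray
      M gray
      M black
      F→H: H black — skip
    F black
    R gray
      J gray
        J→N: N black — skip
        Q gray
          Q→G: G black — skip
          Q→I: I black — skip
          S gray
            S→R: R is gray → back edge
First back edge: S → R.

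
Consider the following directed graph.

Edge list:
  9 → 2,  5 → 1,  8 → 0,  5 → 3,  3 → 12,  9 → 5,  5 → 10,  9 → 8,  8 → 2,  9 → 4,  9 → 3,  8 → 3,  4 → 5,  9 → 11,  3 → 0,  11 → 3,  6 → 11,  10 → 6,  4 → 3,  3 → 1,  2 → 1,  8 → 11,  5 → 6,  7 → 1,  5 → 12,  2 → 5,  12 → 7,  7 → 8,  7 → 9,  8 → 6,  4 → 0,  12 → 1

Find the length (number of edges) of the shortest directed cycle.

4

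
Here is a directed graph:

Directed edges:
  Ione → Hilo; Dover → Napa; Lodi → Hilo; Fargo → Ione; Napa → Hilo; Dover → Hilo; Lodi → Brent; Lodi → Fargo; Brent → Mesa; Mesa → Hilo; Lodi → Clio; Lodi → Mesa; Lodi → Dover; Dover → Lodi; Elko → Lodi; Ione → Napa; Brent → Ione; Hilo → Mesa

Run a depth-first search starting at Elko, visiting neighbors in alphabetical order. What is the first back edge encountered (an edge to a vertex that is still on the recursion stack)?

Mesa→Hilo

DFS from Elko (visiting neighbors in alphabetical order); mark gray on enter, black on exit:
Elko gray
  Lodi gray
    Brent gray
      Ione gray
        Hilo gray
          Mesa gray
            Mesa→Hilo: Hilo is gray → back edge
First back edge: Mesa → Hilo.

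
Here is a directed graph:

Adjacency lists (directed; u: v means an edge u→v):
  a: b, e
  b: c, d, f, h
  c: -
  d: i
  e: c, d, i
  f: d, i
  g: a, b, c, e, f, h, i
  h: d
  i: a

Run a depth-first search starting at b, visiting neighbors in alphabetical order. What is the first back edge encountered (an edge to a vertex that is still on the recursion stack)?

DFS from b (visiting neighbors in alphabetical order); mark gray on enter, black on exit:
b gray
  c gray
  c black
  d gray
    i gray
      a gray
        a→b: b is gray → back edge
First back edge: a → b.

a->b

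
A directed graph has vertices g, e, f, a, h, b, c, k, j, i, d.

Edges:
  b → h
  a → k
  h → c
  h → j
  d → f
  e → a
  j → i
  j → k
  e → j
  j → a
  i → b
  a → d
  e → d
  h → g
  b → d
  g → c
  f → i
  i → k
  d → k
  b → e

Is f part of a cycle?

Yes

f is on a cycle iff f can reach itself via ≥1 edge.
f → i → b → d → f — yes.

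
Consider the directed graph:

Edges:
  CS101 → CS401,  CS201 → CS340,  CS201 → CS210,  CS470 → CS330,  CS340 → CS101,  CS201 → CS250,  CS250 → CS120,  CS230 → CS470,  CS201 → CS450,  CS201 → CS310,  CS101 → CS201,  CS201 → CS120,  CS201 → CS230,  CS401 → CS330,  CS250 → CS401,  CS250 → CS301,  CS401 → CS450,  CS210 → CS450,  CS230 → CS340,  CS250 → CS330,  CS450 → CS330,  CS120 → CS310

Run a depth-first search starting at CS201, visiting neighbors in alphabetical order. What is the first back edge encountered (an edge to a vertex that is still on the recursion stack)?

CS101→CS201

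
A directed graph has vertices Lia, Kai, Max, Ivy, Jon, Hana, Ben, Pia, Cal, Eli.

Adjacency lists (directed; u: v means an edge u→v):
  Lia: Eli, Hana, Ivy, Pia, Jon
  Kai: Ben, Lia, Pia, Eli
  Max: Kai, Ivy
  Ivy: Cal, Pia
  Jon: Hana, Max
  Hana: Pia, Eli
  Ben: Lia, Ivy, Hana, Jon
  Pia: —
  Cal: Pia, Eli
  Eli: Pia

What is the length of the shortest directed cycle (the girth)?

4

For each vertex v, BFS finds the shortest path from v back to v.
The shortest such closed walk is Ben → Jon → Max → Kai → Ben, length 4.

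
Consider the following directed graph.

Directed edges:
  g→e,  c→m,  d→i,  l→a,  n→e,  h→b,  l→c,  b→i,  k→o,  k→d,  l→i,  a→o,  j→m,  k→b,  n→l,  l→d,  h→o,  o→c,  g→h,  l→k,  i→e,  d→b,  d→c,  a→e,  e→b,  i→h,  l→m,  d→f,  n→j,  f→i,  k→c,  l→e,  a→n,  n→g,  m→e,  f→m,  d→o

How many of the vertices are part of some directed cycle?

10

A vertex is on a directed cycle iff it belongs to a strongly connected component of size ≥ 2 (or has a self-loop).
The vertices on cycles are {a, b, c, e, h, i, l, m, n, o} — 10 in total.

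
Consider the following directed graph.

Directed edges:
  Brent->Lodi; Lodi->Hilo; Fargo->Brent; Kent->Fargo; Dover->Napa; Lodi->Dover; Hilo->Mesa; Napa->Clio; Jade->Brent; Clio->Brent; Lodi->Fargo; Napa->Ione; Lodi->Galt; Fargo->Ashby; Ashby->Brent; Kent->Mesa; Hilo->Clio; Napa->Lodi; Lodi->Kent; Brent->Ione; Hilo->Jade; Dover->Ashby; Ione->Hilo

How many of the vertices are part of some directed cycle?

11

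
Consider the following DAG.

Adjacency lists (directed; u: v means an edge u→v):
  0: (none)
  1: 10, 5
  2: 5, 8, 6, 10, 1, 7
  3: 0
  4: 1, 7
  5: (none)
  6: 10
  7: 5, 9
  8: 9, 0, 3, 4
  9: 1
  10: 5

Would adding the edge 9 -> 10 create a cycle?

No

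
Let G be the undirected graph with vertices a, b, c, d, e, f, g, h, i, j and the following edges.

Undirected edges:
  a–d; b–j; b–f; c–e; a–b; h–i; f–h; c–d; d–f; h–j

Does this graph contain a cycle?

DFS, tracking each vertex's parent; an edge to a visited non-parent vertex closes a cycle.
Start from b:
visit b (parent –)
  visit j (parent b)
    visit h (parent j)
      visit i (parent h)
        i–h: parent, skip
      visit f (parent h)
        visit d (parent f)
          d–f: parent, skip
          visit c (parent d)
            visit e (parent c)
              e–c: parent, skip
            c–d: parent, skip
          visit a (parent d)
            a–b: b visited and ≠ parent → cycle
Cycle: b – j – h – f – d – a – b.

Yes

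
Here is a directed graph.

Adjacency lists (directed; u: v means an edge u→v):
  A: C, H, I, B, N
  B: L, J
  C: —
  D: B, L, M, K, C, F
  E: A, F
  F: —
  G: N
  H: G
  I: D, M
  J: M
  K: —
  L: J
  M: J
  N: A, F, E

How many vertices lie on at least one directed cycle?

7

A vertex is on a directed cycle iff it belongs to a strongly connected component of size ≥ 2 (or has a self-loop).
The vertices on cycles are {A, E, G, H, J, M, N} — 7 in total.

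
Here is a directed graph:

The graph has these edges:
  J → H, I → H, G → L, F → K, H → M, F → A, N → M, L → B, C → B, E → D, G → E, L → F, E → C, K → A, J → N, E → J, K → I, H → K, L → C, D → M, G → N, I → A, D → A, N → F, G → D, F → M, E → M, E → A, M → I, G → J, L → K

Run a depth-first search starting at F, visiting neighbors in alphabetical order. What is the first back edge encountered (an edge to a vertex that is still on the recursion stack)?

DFS from F (visiting neighbors in alphabetical order); mark gray on enter, black on exit:
F gray
  A gray
  A black
  K gray
    K→A: A black — skip
    I gray
      I→A: A black — skip
      H gray
        H→K: K is gray → back edge
First back edge: H → K.

H→K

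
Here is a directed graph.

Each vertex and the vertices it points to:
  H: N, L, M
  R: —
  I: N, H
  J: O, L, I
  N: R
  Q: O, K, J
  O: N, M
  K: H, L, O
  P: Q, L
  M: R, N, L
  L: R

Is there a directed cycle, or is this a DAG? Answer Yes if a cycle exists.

No

DFS with white/gray/black marking, starting from O:
O gray
  N gray
    R gray
    R black
  N black
  M gray
    M→R: R black — skip
    M→N: N black — skip
    L gray
      L→R: R black — skip
    L black
  M black
O black
H gray
  H→N: N black — skip
  H→L: L black — skip
  H→M: M black — skip
H black
I gray
  I→N: N black — skip
  I→H: H black — skip
I black
J gray
  J→O: O black — skip
  J→L: L black — skip
  J→I: I black — skip
J black
Q gray
  Q→O: O black — skip
  K gray
    K→H: H black — skip
    K→L: L black — skip
    K→O: O black — skip
  K black
  Q→J: J black — skip
Q black
P gray
  P→Q: Q black — skip
  P→L: L black — skip
P black
Every edge goes to a white or black vertex — no back edge, so the graph is acyclic.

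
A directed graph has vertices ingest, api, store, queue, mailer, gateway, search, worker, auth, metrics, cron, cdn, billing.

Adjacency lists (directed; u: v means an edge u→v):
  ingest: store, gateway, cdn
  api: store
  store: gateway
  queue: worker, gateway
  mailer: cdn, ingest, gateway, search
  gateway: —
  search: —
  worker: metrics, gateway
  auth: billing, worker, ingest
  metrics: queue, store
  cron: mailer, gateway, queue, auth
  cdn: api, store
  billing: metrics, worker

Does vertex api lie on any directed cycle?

No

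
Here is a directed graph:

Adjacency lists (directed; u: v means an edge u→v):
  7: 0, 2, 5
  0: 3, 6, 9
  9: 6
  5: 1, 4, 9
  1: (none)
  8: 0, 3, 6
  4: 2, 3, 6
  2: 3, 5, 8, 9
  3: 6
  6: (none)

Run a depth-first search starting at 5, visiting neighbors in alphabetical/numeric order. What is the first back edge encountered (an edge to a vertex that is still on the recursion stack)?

2→5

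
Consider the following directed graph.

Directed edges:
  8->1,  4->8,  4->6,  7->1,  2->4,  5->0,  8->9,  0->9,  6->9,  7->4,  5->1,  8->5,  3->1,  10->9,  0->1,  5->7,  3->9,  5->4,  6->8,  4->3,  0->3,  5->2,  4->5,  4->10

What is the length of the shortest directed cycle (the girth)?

2

For each vertex v, BFS finds the shortest path from v back to v.
The shortest such closed walk is 4 → 5 → 4, length 2.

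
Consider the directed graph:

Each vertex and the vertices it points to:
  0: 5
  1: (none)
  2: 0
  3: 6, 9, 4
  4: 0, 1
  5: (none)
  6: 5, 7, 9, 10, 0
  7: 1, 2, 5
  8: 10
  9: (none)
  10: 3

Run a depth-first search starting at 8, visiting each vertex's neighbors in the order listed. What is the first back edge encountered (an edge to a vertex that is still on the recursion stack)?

6→10

DFS from 8 (visiting each vertex's neighbors in the order listed); mark gray on enter, black on exit:
8 gray
  10 gray
    3 gray
      6 gray
        5 gray
        5 black
        7 gray
          1 gray
          1 black
          2 gray
            0 gray
              0→5: 5 black — skip
            0 black
          2 black
          7→5: 5 black — skip
        7 black
        9 gray
        9 black
        6→10: 10 is gray → back edge
First back edge: 6 → 10.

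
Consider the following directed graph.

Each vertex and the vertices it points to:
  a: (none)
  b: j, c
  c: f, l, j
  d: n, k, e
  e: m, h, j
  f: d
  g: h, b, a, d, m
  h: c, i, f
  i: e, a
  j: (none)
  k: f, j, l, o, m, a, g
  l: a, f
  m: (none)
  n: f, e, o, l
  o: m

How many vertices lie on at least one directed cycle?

11

A vertex is on a directed cycle iff it belongs to a strongly connected component of size ≥ 2 (or has a self-loop).
The vertices on cycles are {b, c, d, e, f, g, h, i, k, l, n} — 11 in total.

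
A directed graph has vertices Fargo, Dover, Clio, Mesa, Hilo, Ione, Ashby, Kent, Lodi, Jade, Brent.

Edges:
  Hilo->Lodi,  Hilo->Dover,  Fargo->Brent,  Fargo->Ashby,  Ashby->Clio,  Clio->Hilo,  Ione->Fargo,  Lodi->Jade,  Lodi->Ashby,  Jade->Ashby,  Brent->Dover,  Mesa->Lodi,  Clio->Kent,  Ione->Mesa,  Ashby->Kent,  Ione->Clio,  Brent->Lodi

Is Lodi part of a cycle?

Lodi is on a cycle iff Lodi can reach itself via ≥1 edge.
Lodi → Ashby → Clio → Hilo → Lodi — yes.

Yes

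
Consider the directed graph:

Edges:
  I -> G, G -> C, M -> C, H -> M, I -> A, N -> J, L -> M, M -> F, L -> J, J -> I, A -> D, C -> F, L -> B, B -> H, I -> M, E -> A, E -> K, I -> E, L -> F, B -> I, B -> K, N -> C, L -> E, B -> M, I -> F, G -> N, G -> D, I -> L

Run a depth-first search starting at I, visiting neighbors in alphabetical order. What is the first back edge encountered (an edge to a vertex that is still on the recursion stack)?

J->I

DFS from I (visiting neighbors in alphabetical order); mark gray on enter, black on exit:
I gray
  A gray
    D gray
    D black
  A black
  E gray
    E→A: A black — skip
    K gray
    K black
  E black
  F gray
  F black
  G gray
    C gray
      C→F: F black — skip
    C black
    G→D: D black — skip
    N gray
      N→C: C black — skip
      J gray
        J→I: I is gray → back edge
First back edge: J → I.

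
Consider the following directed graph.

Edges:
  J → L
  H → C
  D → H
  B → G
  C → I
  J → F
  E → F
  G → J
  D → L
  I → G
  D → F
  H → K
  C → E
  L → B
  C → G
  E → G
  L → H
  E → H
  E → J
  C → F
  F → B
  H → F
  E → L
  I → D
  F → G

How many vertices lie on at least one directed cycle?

10

A vertex is on a directed cycle iff it belongs to a strongly connected component of size ≥ 2 (or has a self-loop).
The vertices on cycles are {B, C, D, E, F, G, H, I, J, L} — 10 in total.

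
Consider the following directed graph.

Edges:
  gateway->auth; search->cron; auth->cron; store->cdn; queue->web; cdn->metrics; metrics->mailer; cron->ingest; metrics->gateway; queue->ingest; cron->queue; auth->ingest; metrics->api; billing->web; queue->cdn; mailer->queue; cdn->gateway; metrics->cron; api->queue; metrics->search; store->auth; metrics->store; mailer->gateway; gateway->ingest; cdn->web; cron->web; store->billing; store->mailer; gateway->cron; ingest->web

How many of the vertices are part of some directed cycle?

10

A vertex is on a directed cycle iff it belongs to a strongly connected component of size ≥ 2 (or has a self-loop).
The vertices on cycles are {api, cdn, auth, cron, queue, store, mailer, search, gateway, metrics} — 10 in total.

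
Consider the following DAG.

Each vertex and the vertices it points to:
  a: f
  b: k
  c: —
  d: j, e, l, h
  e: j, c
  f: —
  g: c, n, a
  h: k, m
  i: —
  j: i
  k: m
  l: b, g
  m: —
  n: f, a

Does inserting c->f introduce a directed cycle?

Adding c→f creates a cycle iff f can already reach c.
Explore from f: no path reaches c. The graph stays acyclic.

No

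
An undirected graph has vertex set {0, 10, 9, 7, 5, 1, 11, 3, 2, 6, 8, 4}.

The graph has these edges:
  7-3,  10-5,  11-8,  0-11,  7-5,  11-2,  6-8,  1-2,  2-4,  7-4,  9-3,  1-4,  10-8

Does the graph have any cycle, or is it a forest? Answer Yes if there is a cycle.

Yes

DFS, tracking each vertex's parent; an edge to a visited non-parent vertex closes a cycle.
Start from 10:
visit 10 (parent –)
  visit 5 (parent 10)
    visit 7 (parent 5)
      7–5: parent, skip
      visit 3 (parent 7)
        visit 9 (parent 3)
          9–3: parent, skip
        3–7: parent, skip
      visit 4 (parent 7)
        visit 1 (parent 4)
          visit 2 (parent 1)
            2–4: 4 visited and ≠ parent → cycle
Cycle: 4 – 1 – 2 – 4.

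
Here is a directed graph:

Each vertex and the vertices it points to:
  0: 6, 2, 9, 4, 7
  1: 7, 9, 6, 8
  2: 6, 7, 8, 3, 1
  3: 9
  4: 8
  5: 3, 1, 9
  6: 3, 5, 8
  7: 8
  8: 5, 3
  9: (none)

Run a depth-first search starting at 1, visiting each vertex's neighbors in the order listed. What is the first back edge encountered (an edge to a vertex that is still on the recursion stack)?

5->1

DFS from 1 (visiting each vertex's neighbors in the order listed); mark gray on enter, black on exit:
1 gray
  7 gray
    8 gray
      5 gray
        3 gray
          9 gray
          9 black
        3 black
        5→1: 1 is gray → back edge
First back edge: 5 → 1.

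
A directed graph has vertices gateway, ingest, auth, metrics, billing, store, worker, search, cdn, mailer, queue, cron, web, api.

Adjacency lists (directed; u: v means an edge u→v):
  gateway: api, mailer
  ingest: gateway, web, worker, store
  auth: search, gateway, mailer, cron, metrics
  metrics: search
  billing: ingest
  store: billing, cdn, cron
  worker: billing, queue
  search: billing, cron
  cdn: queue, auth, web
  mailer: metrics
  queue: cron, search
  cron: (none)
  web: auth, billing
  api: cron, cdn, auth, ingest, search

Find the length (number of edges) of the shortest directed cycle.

For each vertex v, BFS finds the shortest path from v back to v.
The shortest such closed walk is api → ingest → gateway → api, length 3.

3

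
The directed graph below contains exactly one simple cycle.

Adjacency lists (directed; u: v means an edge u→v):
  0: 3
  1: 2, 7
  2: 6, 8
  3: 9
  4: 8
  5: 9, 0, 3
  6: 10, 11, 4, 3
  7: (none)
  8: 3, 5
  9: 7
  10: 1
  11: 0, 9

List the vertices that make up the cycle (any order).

1, 2, 6, 10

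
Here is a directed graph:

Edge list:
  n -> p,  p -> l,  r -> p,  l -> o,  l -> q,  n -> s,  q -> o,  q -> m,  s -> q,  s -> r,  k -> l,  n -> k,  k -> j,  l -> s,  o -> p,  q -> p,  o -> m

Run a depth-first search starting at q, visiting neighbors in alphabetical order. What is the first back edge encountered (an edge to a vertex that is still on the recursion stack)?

l→o

DFS from q (visiting neighbors in alphabetical order); mark gray on enter, black on exit:
q gray
  m gray
  m black
  o gray
    o→m: m black — skip
    p gray
      l gray
        l→o: o is gray → back edge
First back edge: l → o.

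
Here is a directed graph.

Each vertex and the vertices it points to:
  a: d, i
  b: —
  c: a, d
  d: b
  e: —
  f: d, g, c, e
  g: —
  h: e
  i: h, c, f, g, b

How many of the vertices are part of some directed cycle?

4

A vertex is on a directed cycle iff it belongs to a strongly connected component of size ≥ 2 (or has a self-loop).
The vertices on cycles are {a, c, f, i} — 4 in total.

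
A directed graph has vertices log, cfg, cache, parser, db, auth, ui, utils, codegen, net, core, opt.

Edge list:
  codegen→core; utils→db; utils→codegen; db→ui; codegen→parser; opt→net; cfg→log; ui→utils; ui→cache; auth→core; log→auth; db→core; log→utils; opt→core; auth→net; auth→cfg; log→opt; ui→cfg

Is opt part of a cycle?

opt lies on a cycle iff there is a path from opt back to itself.
Exploring from opt, it never reaches itself; equivalently, its strongly connected component is a singleton.

No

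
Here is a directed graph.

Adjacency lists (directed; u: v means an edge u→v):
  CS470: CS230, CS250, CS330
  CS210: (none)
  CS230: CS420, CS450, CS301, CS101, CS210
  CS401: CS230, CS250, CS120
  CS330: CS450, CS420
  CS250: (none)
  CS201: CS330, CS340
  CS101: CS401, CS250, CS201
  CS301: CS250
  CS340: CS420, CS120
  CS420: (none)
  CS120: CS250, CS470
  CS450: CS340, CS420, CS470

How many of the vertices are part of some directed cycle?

9

A vertex is on a directed cycle iff it belongs to a strongly connected component of size ≥ 2 (or has a self-loop).
The vertices on cycles are {CS101, CS120, CS201, CS230, CS330, CS340, CS401, CS450, CS470} — 9 in total.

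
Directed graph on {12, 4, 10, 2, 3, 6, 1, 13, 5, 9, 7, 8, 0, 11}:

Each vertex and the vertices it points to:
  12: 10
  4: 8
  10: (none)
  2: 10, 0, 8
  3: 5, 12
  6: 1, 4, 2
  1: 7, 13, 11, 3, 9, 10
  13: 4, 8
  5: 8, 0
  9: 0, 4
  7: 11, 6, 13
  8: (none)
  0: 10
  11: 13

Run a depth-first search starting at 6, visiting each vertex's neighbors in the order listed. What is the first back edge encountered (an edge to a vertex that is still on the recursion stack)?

DFS from 6 (visiting each vertex's neighbors in the order listed); mark gray on enter, black on exit:
6 gray
  1 gray
    7 gray
      11 gray
        13 gray
          4 gray
            8 gray
            8 black
          4 black
          13→8: 8 black — skip
        13 black
      11 black
      7→6: 6 is gray → back edge
First back edge: 7 → 6.

7->6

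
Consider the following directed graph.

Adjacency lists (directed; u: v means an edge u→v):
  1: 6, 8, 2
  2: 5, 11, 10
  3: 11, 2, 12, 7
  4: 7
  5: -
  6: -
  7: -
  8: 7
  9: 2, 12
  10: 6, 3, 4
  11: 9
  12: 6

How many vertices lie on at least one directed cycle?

A vertex is on a directed cycle iff it belongs to a strongly connected component of size ≥ 2 (or has a self-loop).
The vertices on cycles are {2, 3, 9, 10, 11} — 5 in total.

5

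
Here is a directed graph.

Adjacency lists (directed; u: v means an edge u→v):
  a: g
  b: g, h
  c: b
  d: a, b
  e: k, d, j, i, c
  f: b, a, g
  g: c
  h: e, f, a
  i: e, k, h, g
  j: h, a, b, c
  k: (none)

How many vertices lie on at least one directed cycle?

10

A vertex is on a directed cycle iff it belongs to a strongly connected component of size ≥ 2 (or has a self-loop).
The vertices on cycles are {a, b, c, d, e, f, g, h, i, j} — 10 in total.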